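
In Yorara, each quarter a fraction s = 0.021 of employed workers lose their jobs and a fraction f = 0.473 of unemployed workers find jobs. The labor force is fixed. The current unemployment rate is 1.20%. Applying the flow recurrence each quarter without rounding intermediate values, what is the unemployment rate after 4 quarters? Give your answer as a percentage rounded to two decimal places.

Unemployment rate after four quarters ≈ 4.05%.

With a fixed labor force, u_{t+1} = u_t + s·(1−u_t) − f·u_t = u_t·(1−s−f) + s.
Here 1−s−f = 0.506 and s = 0.021.
u_1 = 0.012000 × 0.506 + 0.021 = 0.027072.
u_2 = 0.027072 × 0.506 + 0.021 = 0.034698.
u_3 = 0.034698 × 0.506 + 0.021 = 0.038557.
u_4 = 0.038557 × 0.506 + 0.021 = 0.040510.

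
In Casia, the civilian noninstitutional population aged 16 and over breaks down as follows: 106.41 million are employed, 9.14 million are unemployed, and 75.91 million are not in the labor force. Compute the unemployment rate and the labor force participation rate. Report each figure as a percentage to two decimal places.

Unemployment rate ≈ 7.91%; labor force participation rate ≈ 60.35%.

Labor force = employed + unemployed = 106.41 + 9.14 = 115.55 million.
Working-age population = 115.55 + 75.91 = 191.46 million.
Unemployment rate = 9.14 / 115.55 = 7.91%.
Labor force participation rate = 115.55 / 191.46 = 60.35%.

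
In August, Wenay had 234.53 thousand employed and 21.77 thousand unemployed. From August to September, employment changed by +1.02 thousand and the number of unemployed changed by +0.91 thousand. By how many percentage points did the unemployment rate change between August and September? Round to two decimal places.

August: labor force = 234.53 + 21.77 = 256.30; u = 21.77/256.30 = 8.49%.
September: labor force = 235.55 + 22.68 = 258.23; u = 22.68/258.23 = 8.78%.
Change = 8.78% − 8.49% = +0.29 pp.

The unemployment rate changed by +0.29 percentage points.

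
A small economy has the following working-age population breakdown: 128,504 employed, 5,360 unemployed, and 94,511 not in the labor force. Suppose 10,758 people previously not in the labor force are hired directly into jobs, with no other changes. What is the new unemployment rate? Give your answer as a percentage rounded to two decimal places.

Initially, labor force = 128,504 + 5,360 = 133,864, so u = 5,360/133,864 = 4.00%.
After the change, employed and labor force both rise by 10,758; unemployed unchanged → E = 139,262, U = 5,360, labor force = 144,622.
New unemployment rate = 5,360 / 144,622 = 3.71%.

New unemployment rate ≈ 3.71%.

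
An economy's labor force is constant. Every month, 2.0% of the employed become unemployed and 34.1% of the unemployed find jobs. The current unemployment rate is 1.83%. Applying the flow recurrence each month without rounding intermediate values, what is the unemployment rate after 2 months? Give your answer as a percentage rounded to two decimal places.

Unemployment rate after two months ≈ 4.03%.

With a fixed labor force, u_{t+1} = u_t + s·(1−u_t) − f·u_t = u_t·(1−s−f) + s.
Here 1−s−f = 0.639 and s = 0.020.
u_1 = 0.018300 × 0.639 + 0.020 = 0.031694.
u_2 = 0.031694 × 0.639 + 0.020 = 0.040252.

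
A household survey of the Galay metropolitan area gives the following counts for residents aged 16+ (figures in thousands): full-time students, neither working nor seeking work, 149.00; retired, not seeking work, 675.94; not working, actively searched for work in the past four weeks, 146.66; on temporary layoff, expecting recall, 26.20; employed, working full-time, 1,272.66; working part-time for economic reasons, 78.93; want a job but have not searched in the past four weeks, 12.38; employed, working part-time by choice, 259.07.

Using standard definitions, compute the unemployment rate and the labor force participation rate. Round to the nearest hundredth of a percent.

Employed = 1,272.66 + 78.93 + 259.07 = 1,610.66 thousand (anyone who worked, including part-time for economic reasons, counts as employed).
Unemployed = 146.66 + 26.20 = 172.86 thousand (jobless and actively searching, or on temporary layoff).
Labor force = 1,610.66 + 172.86 = 1,783.52 thousand.
Not in labor force = 149.00 + 675.94 + 12.38 = 837.32 thousand (those not working and not actively searching are outside the labor force — including those who want a job but have given up searching).
Civilian working-age population = 1,783.52 + 837.32 = 2,620.84 thousand.
Unemployment rate = 172.86 / 1,783.52 = 9.69%.
Labor force participation rate = 1,783.52 / 2,620.84 = 68.05%.

Unemployment rate ≈ 9.69%; labor force participation rate ≈ 68.05%.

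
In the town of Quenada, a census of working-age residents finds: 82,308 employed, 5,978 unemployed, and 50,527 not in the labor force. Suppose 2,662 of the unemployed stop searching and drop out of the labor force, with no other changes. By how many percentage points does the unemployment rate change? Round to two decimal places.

Initially, labor force = 82,308 + 5,978 = 88,286, so u = 5,978/88,286 = 6.77%.
After the change, unemployed and labor force both fall by 2,662 → E = 82,308, U = 3,316, labor force = 85,624.
New unemployment rate = 3,316 / 85,624 = 3.87%.
Change = 3.87% − 6.77% = −2.90 percentage points.

The unemployment rate changes by −2.90 percentage points.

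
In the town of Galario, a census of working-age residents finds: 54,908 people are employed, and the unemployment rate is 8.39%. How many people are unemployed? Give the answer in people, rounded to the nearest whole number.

About 5,029 are unemployed.

Let U be the number unemployed. The labor force is E + U, and U/(E+U) = 0.0839.
So U = 0.0839 × 54,908 / (1 − 0.0839) = 4606.78 / 0.9161 ≈ 5,029.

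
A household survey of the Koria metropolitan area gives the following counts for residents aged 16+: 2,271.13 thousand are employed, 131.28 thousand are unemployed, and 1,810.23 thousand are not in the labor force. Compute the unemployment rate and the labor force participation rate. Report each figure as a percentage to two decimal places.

Unemployment rate ≈ 5.46%; labor force participation rate ≈ 57.03%.

Labor force = employed + unemployed = 2,271.13 + 131.28 = 2,402.41 thousand.
Working-age population = 2,402.41 + 1,810.23 = 4,212.64 thousand.
Unemployment rate = 131.28 / 2,402.41 = 5.46%.
Labor force participation rate = 2,402.41 / 4,212.64 = 57.03%.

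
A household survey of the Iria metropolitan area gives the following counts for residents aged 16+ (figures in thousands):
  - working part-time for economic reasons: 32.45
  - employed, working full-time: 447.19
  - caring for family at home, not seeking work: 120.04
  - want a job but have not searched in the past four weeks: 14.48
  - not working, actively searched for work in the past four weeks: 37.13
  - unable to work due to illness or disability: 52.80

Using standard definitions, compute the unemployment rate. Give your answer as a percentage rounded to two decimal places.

Employed = 32.45 + 447.19 = 479.64 thousand (anyone who worked, including part-time for economic reasons, counts as employed).
Unemployed = 37.13 thousand.
Labor force = 479.64 + 37.13 = 516.77 thousand.
Unemployment rate = 37.13 / 516.77 = 7.19%.

Unemployment rate ≈ 7.19%.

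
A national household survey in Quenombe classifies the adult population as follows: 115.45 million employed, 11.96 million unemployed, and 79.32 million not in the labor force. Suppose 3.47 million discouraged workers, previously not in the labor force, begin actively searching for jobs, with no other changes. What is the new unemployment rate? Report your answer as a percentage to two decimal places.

Initially, labor force = 115.45 + 11.96 = 127.41 million, so u = 11.96/127.41 = 9.39%.
After the change, unemployed and labor force both rise by 3.47 → E = 115.45, U = 15.43, labor force = 130.88 million.
New unemployment rate = 15.43 / 130.88 = 11.79%.

New unemployment rate ≈ 11.79%.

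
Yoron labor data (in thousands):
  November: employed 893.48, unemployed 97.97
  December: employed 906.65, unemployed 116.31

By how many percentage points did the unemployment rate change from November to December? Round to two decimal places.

November: labor force = 893.48 + 97.97 = 991.45; u = 97.97/991.45 = 9.88%.
December: labor force = 906.65 + 116.31 = 1,022.96; u = 116.31/1,022.96 = 11.37%.
Change = 11.37% − 9.88% = +1.49 pp.

The unemployment rate changed by +1.49 percentage points.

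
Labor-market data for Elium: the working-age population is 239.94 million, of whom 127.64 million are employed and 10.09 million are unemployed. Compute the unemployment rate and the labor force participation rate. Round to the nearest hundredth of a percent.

Labor force = employed + unemployed = 127.64 + 10.09 = 137.73 million.
Unemployment rate = 10.09 / 137.73 = 7.33%.
Labor force participation rate = 137.73 / 239.94 = 57.40%.

Unemployment rate ≈ 7.33%; labor force participation rate ≈ 57.40%.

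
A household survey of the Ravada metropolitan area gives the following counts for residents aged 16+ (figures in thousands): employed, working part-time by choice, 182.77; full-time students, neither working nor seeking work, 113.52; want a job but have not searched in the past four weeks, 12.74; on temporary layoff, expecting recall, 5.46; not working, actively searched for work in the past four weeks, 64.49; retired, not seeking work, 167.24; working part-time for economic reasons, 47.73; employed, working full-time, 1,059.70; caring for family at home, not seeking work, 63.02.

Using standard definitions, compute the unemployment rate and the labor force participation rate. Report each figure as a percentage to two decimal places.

Employed = 182.77 + 47.73 + 1,059.70 = 1,290.20 thousand (anyone who worked, including part-time for economic reasons, counts as employed).
Unemployed = 5.46 + 64.49 = 69.95 thousand (jobless and actively searching, or on temporary layoff).
Labor force = 1,290.20 + 69.95 = 1,360.15 thousand.
Not in labor force = 113.52 + 12.74 + 167.24 + 63.02 = 356.52 thousand (those not working and not actively searching are outside the labor force — including those who want a job but have given up searching).
Civilian working-age population = 1,360.15 + 356.52 = 1,716.67 thousand.
Unemployment rate = 69.95 / 1,360.15 = 5.14%.
Labor force participation rate = 1,360.15 / 1,716.67 = 79.23%.

Unemployment rate ≈ 5.14%; labor force participation rate ≈ 79.23%.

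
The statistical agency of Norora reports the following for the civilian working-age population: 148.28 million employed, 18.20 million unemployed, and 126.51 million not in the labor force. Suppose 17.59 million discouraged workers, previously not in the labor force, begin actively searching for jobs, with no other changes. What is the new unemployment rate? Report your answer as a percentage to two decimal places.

New unemployment rate ≈ 19.44%.

Initially, labor force = 148.28 + 18.20 = 166.48 million, so u = 18.20/166.48 = 10.93%.
After the change, unemployed and labor force both rise by 17.59 → E = 148.28, U = 35.79, labor force = 184.07 million.
New unemployment rate = 35.79 / 184.07 = 19.44%.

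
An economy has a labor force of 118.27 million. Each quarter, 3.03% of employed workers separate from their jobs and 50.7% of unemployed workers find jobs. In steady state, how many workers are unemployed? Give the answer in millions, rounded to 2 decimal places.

About 6.67 million are unemployed in steady state.

Steady-state unemployment rate u* = s/(s+f) = 3.03/(3.03+50.7) = 0.056393.
Unemployed = u* × labor force = 0.056393 × 118.27 ≈ 6.67 million.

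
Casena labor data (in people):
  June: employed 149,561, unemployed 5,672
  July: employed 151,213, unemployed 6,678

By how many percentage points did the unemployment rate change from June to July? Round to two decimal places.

June: labor force = 149,561 + 5,672 = 155,233; u = 5,672/155,233 = 3.65%.
July: labor force = 151,213 + 6,678 = 157,891; u = 6,678/157,891 = 4.23%.
Change = 4.23% − 3.65% = +0.58 pp.

The unemployment rate changed by +0.58 percentage points.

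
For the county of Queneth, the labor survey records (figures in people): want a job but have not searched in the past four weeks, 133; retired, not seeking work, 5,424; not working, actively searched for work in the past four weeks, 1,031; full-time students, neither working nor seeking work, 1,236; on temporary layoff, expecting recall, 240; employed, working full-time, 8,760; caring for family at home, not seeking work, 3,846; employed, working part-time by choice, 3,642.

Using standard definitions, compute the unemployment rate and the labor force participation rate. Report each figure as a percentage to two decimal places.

Employed = 8,760 + 3,642 = 12,402.
Unemployed = 1,031 + 240 = 1,271 (jobless and actively searching, or on temporary layoff).
Labor force = 12,402 + 1,271 = 13,673.
Not in labor force = 133 + 5,424 + 1,236 + 3,846 = 10,639 (those not working and not actively searching are outside the labor force — including those who want a job but have given up searching).
Civilian working-age population = 13,673 + 10,639 = 24,312.
Unemployment rate = 1,271 / 13,673 = 9.30%.
Labor force participation rate = 13,673 / 24,312 = 56.24%.

Unemployment rate ≈ 9.30%; labor force participation rate ≈ 56.24%.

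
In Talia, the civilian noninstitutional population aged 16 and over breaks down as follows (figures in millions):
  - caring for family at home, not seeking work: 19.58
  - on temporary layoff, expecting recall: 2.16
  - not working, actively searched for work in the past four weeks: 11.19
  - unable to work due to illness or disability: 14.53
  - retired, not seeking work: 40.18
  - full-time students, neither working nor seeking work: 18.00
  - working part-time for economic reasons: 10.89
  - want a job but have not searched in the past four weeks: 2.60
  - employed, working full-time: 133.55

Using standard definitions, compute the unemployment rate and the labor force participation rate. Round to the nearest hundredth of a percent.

Employed = 10.89 + 133.55 = 144.44 million (anyone who worked, including part-time for economic reasons, counts as employed).
Unemployed = 2.16 + 11.19 = 13.35 million (jobless and actively searching, or on temporary layoff).
Labor force = 144.44 + 13.35 = 157.79 million.
Not in labor force = 19.58 + 14.53 + 40.18 + 18.00 + 2.60 = 94.89 million (those not working and not actively searching are outside the labor force — including those who want a job but have given up searching).
Civilian working-age population = 157.79 + 94.89 = 252.68 million.
Unemployment rate = 13.35 / 157.79 = 8.46%.
Labor force participation rate = 157.79 / 252.68 = 62.45%.

Unemployment rate ≈ 8.46%; labor force participation rate ≈ 62.45%.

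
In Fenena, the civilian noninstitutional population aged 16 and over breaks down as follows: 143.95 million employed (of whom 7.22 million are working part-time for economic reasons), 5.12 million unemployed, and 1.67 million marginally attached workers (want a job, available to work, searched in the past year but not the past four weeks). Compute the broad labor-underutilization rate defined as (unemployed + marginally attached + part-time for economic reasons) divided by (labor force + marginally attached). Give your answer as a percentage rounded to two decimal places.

Broad underutilization rate ≈ 9.29%.

Labor force = 143.95 + 5.12 = 149.07 million.
Numerator = 5.12 + 1.67 + 7.22 = 14.01 million.
Denominator = 149.07 + 1.67 = 150.74 million.
Broad rate = 14.01 / 150.74 = 9.29%.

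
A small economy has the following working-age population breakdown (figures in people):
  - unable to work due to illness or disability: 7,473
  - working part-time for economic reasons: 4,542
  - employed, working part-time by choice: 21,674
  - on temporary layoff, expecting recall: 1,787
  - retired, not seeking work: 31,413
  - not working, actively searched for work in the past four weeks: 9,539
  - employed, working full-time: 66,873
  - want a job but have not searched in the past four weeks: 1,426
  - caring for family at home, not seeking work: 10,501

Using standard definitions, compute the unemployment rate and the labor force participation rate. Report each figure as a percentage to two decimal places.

Unemployment rate ≈ 10.85%; labor force participation rate ≈ 67.27%.

Employed = 4,542 + 21,674 + 66,873 = 93,089 (anyone who worked, including part-time for economic reasons, counts as employed).
Unemployed = 1,787 + 9,539 = 11,326 (jobless and actively searching, or on temporary layoff).
Labor force = 93,089 + 11,326 = 104,415.
Not in labor force = 7,473 + 31,413 + 1,426 + 10,501 = 50,813 (those not working and not actively searching are outside the labor force — including those who want a job but have given up searching).
Civilian working-age population = 104,415 + 50,813 = 155,228.
Unemployment rate = 11,326 / 104,415 = 10.85%.
Labor force participation rate = 104,415 / 155,228 = 67.27%.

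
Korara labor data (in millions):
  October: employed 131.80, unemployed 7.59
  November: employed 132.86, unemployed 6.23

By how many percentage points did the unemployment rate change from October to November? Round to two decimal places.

October: labor force = 131.80 + 7.59 = 139.39; u = 7.59/139.39 = 5.45%.
November: labor force = 132.86 + 6.23 = 139.09; u = 6.23/139.09 = 4.48%.
Change = 4.48% − 5.45% = −0.97 pp.

The unemployment rate changed by −0.97 percentage points.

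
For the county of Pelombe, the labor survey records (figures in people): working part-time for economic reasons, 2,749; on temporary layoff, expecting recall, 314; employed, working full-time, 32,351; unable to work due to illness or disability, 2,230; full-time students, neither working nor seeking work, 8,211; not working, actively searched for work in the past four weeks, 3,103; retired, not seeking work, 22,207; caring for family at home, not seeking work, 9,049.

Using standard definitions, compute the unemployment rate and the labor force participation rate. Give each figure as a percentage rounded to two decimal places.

Unemployment rate ≈ 8.87%; labor force participation rate ≈ 48.02%.

Employed = 2,749 + 32,351 = 35,100 (anyone who worked, including part-time for economic reasons, counts as employed).
Unemployed = 314 + 3,103 = 3,417 (jobless and actively searching, or on temporary layoff).
Labor force = 35,100 + 3,417 = 38,517.
Not in labor force = 2,230 + 8,211 + 22,207 + 9,049 = 41,697 (those not working and not actively searching are outside the labor force).
Civilian working-age population = 38,517 + 41,697 = 80,214.
Unemployment rate = 3,417 / 38,517 = 8.87%.
Labor force participation rate = 38,517 / 80,214 = 48.02%.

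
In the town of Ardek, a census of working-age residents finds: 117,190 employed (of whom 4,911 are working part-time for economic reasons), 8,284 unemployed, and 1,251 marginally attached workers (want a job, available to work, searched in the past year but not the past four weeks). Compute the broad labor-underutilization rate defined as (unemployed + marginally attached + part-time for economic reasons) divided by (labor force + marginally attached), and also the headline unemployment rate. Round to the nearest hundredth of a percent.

Broad underutilization rate ≈ 11.40%; headline unemployment rate ≈ 6.60%.

Labor force = 117,190 + 8,284 = 125,474.
Numerator = 8,284 + 1,251 + 4,911 = 14,446.
Denominator = 125,474 + 1,251 = 126,725.
Broad rate = 14,446 / 126,725 = 11.40%.
Headline unemployment rate = 8,284 / 125,474 = 6.60%.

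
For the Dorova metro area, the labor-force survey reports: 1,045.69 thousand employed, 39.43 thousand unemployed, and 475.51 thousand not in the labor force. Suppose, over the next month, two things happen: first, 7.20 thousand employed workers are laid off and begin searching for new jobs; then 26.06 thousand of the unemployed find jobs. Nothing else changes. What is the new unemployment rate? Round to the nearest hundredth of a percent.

Initially, labor force = 1,045.69 + 39.43 = 1,085.12 thousand, so u = 39.43/1,085.12 = 3.63%.
After the first change, employed falls and unemployed rises by 7.20; labor force unchanged → E = 1,038.49, U = 46.63, labor force = 1,085.12 thousand.
After the second change, unemployed falls and employed rises by 26.06; labor force unchanged → E = 1,064.55, U = 20.57, labor force = 1,085.12 thousand.
New unemployment rate = 20.57 / 1,085.12 = 1.90%.

New unemployment rate ≈ 1.90%.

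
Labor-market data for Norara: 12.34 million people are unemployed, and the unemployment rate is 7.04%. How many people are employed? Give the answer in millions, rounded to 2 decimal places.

Labor force = U / u = 12.34 / 0.0704 ≈ 175.28 million.
Employed = labor force − unemployed = 175.28 − 12.34 = 162.94 million.

About 162.94 million are employed.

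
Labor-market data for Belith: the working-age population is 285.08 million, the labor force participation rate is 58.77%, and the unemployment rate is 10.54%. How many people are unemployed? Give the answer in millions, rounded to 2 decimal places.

About 17.66 million are unemployed.

Labor force = 0.5877 × 285.08 = 167.54 million.
Unemployed = 0.1054 × 167.54 ≈ 17.66 million.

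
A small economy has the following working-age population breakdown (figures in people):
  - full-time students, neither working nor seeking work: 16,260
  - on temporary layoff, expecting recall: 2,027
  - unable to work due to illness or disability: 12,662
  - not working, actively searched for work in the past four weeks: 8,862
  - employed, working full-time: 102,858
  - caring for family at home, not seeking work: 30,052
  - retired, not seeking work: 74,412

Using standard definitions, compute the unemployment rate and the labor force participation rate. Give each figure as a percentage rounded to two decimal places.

Unemployment rate ≈ 9.57%; labor force participation rate ≈ 46.03%.

Employed = 102,858.
Unemployed = 2,027 + 8,862 = 10,889 (jobless and actively searching, or on temporary layoff).
Labor force = 102,858 + 10,889 = 113,747.
Not in labor force = 16,260 + 12,662 + 30,052 + 74,412 = 133,386 (those not working and not actively searching are outside the labor force).
Civilian working-age population = 113,747 + 133,386 = 247,133.
Unemployment rate = 10,889 / 113,747 = 9.57%.
Labor force participation rate = 113,747 / 247,133 = 46.03%.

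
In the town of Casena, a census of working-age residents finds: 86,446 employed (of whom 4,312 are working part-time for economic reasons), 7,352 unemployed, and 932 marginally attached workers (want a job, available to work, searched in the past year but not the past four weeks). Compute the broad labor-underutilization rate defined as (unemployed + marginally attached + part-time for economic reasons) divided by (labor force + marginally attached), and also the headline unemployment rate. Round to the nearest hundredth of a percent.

Labor force = 86,446 + 7,352 = 93,798.
Numerator = 7,352 + 932 + 4,312 = 12,596.
Denominator = 93,798 + 932 = 94,730.
Broad rate = 12,596 / 94,730 = 13.30%.
Headline unemployment rate = 7,352 / 93,798 = 7.84%.

Broad underutilization rate ≈ 13.30%; headline unemployment rate ≈ 7.84%.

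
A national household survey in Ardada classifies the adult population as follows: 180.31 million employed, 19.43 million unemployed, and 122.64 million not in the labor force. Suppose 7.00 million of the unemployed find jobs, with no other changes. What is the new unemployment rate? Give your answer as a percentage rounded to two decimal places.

Initially, labor force = 180.31 + 19.43 = 199.74 million, so u = 19.43/199.74 = 9.73%.
After the change, unemployed falls and employed rises by 7.00; labor force unchanged → E = 187.31, U = 12.43, labor force = 199.74 million.
New unemployment rate = 12.43 / 199.74 = 6.22%.

New unemployment rate ≈ 6.22%.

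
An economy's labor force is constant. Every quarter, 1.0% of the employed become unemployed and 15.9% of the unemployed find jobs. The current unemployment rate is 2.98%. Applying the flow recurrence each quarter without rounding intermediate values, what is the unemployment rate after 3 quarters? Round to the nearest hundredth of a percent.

Unemployment rate after three quarters ≈ 4.23%.

With a fixed labor force, u_{t+1} = u_t + s·(1−u_t) − f·u_t = u_t·(1−s−f) + s.
Here 1−s−f = 0.831 and s = 0.010.
u_1 = 0.029800 × 0.831 + 0.010 = 0.034764.
u_2 = 0.034764 × 0.831 + 0.010 = 0.038889.
u_3 = 0.038889 × 0.831 + 0.010 = 0.042317.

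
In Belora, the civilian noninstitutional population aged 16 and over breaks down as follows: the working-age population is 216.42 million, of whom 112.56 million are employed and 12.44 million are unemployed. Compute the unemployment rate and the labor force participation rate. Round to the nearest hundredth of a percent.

Unemployment rate ≈ 9.95%; labor force participation rate ≈ 57.76%.

Labor force = employed + unemployed = 112.56 + 12.44 = 125.00 million.
Unemployment rate = 12.44 / 125.00 = 9.95%.
Labor force participation rate = 125.00 / 216.42 = 57.76%.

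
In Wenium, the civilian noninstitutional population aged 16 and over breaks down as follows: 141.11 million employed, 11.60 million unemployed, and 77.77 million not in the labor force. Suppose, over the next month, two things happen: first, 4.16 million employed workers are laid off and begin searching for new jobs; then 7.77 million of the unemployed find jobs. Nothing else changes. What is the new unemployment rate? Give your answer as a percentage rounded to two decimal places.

New unemployment rate ≈ 5.23%.

Initially, labor force = 141.11 + 11.60 = 152.71 million, so u = 11.60/152.71 = 7.60%.
After the first change, employed falls and unemployed rises by 4.16; labor force unchanged → E = 136.95, U = 15.76, labor force = 152.71 million.
After the second change, unemployed falls and employed rises by 7.77; labor force unchanged → E = 144.72, U = 7.99, labor force = 152.71 million.
New unemployment rate = 7.99 / 152.71 = 5.23%.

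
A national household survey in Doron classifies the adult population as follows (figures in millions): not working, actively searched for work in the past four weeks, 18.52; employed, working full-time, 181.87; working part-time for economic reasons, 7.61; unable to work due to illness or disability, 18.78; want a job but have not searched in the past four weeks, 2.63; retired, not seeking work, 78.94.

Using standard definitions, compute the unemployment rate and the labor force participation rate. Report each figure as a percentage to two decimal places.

Employed = 181.87 + 7.61 = 189.48 million (anyone who worked, including part-time for economic reasons, counts as employed).
Unemployed = 18.52 million.
Labor force = 189.48 + 18.52 = 208.00 million.
Not in labor force = 18.78 + 2.63 + 78.94 = 100.35 million (those not working and not actively searching are outside the labor force — including those who want a job but have given up searching).
Civilian working-age population = 208.00 + 100.35 = 308.35 million.
Unemployment rate = 18.52 / 208.00 = 8.90%.
Labor force participation rate = 208.00 / 308.35 = 67.46%.

Unemployment rate ≈ 8.90%; labor force participation rate ≈ 67.46%.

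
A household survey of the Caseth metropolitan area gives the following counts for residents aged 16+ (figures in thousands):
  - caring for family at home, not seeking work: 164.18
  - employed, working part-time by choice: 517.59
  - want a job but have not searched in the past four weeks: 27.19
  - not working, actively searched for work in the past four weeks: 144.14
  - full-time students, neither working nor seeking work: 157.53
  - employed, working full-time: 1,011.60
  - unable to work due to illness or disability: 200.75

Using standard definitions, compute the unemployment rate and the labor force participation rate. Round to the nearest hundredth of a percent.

Unemployment rate ≈ 8.61%; labor force participation rate ≈ 75.27%.

Employed = 517.59 + 1,011.60 = 1,529.19 thousand.
Unemployed = 144.14 thousand.
Labor force = 1,529.19 + 144.14 = 1,673.33 thousand.
Not in labor force = 164.18 + 27.19 + 157.53 + 200.75 = 549.65 thousand (those not working and not actively searching are outside the labor force — including those who want a job but have given up searching).
Civilian working-age population = 1,673.33 + 549.65 = 2,222.98 thousand.
Unemployment rate = 144.14 / 1,673.33 = 8.61%.
Labor force participation rate = 1,673.33 / 2,222.98 = 75.27%.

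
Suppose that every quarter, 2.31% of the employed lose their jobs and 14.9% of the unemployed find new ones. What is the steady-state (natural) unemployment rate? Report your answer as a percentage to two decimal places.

At steady state the flows balance: s·E = f·U, so U/(E+U) = s/(s+f).
u* = 2.31 / (2.31 + 14.9) = 2.31 / 17.21 = 13.42%.

Steady-state unemployment rate ≈ 13.42%.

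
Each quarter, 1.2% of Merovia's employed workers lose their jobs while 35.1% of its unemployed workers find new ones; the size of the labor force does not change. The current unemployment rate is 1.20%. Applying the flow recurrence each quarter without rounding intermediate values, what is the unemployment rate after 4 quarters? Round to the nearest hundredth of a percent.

Unemployment rate after four quarters ≈ 2.96%.

With a fixed labor force, u_{t+1} = u_t + s·(1−u_t) − f·u_t = u_t·(1−s−f) + s.
Here 1−s−f = 0.637 and s = 0.012.
u_1 = 0.012000 × 0.637 + 0.012 = 0.019644.
u_2 = 0.019644 × 0.637 + 0.012 = 0.024513.
u_3 = 0.024513 × 0.637 + 0.012 = 0.027615.
u_4 = 0.027615 × 0.637 + 0.012 = 0.029591.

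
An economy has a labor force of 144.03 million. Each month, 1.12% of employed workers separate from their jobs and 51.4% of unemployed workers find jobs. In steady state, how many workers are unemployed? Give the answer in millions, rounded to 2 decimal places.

Steady-state unemployment rate u* = s/(s+f) = 1.12/(1.12+51.4) = 0.021325.
Unemployed = u* × labor force = 0.021325 × 144.03 ≈ 3.07 million.

About 3.07 million are unemployed in steady state.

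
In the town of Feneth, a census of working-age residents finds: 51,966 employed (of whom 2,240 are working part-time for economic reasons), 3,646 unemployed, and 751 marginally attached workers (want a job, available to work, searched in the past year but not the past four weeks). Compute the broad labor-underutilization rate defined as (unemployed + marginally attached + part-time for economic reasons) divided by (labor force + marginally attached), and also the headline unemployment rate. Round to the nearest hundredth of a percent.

Broad underutilization rate ≈ 11.78%; headline unemployment rate ≈ 6.56%.

Labor force = 51,966 + 3,646 = 55,612.
Numerator = 3,646 + 751 + 2,240 = 6,637.
Denominator = 55,612 + 751 = 56,363.
Broad rate = 6,637 / 56,363 = 11.78%.
Headline unemployment rate = 3,646 / 55,612 = 6.56%.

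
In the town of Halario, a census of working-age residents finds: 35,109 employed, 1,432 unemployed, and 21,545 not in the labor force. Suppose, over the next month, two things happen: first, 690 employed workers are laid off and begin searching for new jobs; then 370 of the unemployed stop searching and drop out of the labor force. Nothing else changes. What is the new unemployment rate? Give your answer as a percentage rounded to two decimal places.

Initially, labor force = 35,109 + 1,432 = 36,541, so u = 1,432/36,541 = 3.92%.
After the first change, employed falls and unemployed rises by 690; labor force unchanged → E = 34,419, U = 2,122, labor force = 36,541.
After the second change, unemployed and labor force both fall by 370 → E = 34,419, U = 1,752, labor force = 36,171.
New unemployment rate = 1,752 / 36,171 = 4.84%.

New unemployment rate ≈ 4.84%.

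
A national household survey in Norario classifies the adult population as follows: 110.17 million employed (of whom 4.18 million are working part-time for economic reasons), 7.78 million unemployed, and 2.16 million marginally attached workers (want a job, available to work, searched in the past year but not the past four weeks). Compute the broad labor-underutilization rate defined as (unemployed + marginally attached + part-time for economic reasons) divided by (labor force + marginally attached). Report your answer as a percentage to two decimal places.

Broad underutilization rate ≈ 11.76%.

Labor force = 110.17 + 7.78 = 117.95 million.
Numerator = 7.78 + 2.16 + 4.18 = 14.12 million.
Denominator = 117.95 + 2.16 = 120.11 million.
Broad rate = 14.12 / 120.11 = 11.76%.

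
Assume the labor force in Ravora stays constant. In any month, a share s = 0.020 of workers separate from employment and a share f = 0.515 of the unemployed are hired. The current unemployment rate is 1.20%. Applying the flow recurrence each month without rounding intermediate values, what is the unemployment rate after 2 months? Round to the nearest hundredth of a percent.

Unemployment rate after two months ≈ 3.19%.

With a fixed labor force, u_{t+1} = u_t + s·(1−u_t) − f·u_t = u_t·(1−s−f) + s.
Here 1−s−f = 0.465 and s = 0.020.
u_1 = 0.012000 × 0.465 + 0.020 = 0.025580.
u_2 = 0.025580 × 0.465 + 0.020 = 0.031895.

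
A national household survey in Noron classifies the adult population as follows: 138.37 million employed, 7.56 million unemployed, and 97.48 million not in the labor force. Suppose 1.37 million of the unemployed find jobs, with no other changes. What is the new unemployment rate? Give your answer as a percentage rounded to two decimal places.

Initially, labor force = 138.37 + 7.56 = 145.93 million, so u = 7.56/145.93 = 5.18%.
After the change, unemployed falls and employed rises by 1.37; labor force unchanged → E = 139.74, U = 6.19, labor force = 145.93 million.
New unemployment rate = 6.19 / 145.93 = 4.24%.

New unemployment rate ≈ 4.24%.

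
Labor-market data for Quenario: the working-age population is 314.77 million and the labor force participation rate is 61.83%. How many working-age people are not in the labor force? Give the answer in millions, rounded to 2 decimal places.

Share not in the labor force = 1 − 0.6183 = 0.3817.
Not in labor force = 0.3817 × 314.77 ≈ 120.15 million.

About 120.15 million are not in the labor force.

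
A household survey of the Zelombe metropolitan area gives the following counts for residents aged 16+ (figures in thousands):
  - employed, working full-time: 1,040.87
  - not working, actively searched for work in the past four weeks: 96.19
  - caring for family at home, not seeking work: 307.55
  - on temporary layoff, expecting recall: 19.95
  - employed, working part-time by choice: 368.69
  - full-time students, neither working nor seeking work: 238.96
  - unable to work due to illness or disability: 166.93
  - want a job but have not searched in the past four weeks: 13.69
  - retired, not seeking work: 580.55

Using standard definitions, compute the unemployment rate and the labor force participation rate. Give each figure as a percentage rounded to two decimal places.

Unemployment rate ≈ 7.61%; labor force participation rate ≈ 53.85%.

Employed = 1,040.87 + 368.69 = 1,409.56 thousand.
Unemployed = 96.19 + 19.95 = 116.14 thousand (jobless and actively searching, or on temporary layoff).
Labor force = 1,409.56 + 116.14 = 1,525.70 thousand.
Not in labor force = 307.55 + 238.96 + 166.93 + 13.69 + 580.55 = 1,307.68 thousand (those not working and not actively searching are outside the labor force — including those who want a job but have given up searching).
Civilian working-age population = 1,525.70 + 1,307.68 = 2,833.38 thousand.
Unemployment rate = 116.14 / 1,525.70 = 7.61%.
Labor force participation rate = 1,525.70 / 2,833.38 = 53.85%.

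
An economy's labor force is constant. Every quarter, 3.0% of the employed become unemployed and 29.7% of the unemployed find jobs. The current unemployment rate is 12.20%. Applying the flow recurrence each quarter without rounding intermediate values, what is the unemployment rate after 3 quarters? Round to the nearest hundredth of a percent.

With a fixed labor force, u_{t+1} = u_t + s·(1−u_t) − f·u_t = u_t·(1−s−f) + s.
Here 1−s−f = 0.673 and s = 0.030.
u_1 = 0.122000 × 0.673 + 0.030 = 0.112106.
u_2 = 0.112106 × 0.673 + 0.030 = 0.105447.
u_3 = 0.105447 × 0.673 + 0.030 = 0.100966.

Unemployment rate after three quarters ≈ 10.10%.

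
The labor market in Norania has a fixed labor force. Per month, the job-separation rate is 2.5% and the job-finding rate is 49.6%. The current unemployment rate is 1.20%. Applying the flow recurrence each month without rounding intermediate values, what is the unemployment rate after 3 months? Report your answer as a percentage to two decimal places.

With a fixed labor force, u_{t+1} = u_t + s·(1−u_t) − f·u_t = u_t·(1−s−f) + s.
Here 1−s−f = 0.479 and s = 0.025.
u_1 = 0.012000 × 0.479 + 0.025 = 0.030748.
u_2 = 0.030748 × 0.479 + 0.025 = 0.039728.
u_3 = 0.039728 × 0.479 + 0.025 = 0.044030.

Unemployment rate after three months ≈ 4.40%.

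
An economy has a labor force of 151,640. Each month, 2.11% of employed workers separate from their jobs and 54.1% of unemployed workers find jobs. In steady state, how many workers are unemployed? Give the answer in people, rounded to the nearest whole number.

About 5,692 are unemployed in steady state.

Steady-state unemployment rate u* = s/(s+f) = 2.11/(2.11+54.1) = 0.037538.
Unemployed = u* × labor force = 0.037538 × 151,640 ≈ 5,692.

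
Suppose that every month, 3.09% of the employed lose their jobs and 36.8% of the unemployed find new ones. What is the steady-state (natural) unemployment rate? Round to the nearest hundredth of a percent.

At steady state the flows balance: s·E = f·U, so U/(E+U) = s/(s+f).
u* = 3.09 / (3.09 + 36.8) = 3.09 / 39.89 = 7.75%.

Steady-state unemployment rate ≈ 7.75%.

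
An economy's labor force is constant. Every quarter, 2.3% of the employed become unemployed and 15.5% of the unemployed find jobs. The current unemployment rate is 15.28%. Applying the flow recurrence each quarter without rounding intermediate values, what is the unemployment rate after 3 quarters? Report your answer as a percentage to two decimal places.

With a fixed labor force, u_{t+1} = u_t + s·(1−u_t) − f·u_t = u_t·(1−s−f) + s.
Here 1−s−f = 0.822 and s = 0.023.
u_1 = 0.152800 × 0.822 + 0.023 = 0.148602.
u_2 = 0.148602 × 0.822 + 0.023 = 0.145151.
u_3 = 0.145151 × 0.822 + 0.023 = 0.142314.

Unemployment rate after three quarters ≈ 14.23%.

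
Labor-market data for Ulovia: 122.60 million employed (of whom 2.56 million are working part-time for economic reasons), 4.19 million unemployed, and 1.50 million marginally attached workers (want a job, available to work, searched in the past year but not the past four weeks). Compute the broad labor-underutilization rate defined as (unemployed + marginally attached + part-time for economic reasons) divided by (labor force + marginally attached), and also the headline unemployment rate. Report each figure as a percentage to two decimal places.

Labor force = 122.60 + 4.19 = 126.79 million.
Numerator = 4.19 + 1.50 + 2.56 = 8.25 million.
Denominator = 126.79 + 1.50 = 128.29 million.
Broad rate = 8.25 / 128.29 = 6.43%.
Headline unemployment rate = 4.19 / 126.79 = 3.30%.

Broad underutilization rate ≈ 6.43%; headline unemployment rate ≈ 3.30%.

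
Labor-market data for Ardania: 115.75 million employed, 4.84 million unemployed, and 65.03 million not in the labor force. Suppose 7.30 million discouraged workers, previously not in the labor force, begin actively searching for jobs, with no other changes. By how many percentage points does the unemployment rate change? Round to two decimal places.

Initially, labor force = 115.75 + 4.84 = 120.59 million, so u = 4.84/120.59 = 4.01%.
After the change, unemployed and labor force both rise by 7.30 → E = 115.75, U = 12.14, labor force = 127.89 million.
New unemployment rate = 12.14 / 127.89 = 9.49%.
Change = 9.49% − 4.01% = +5.48 percentage points.

The unemployment rate changes by +5.48 percentage points.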